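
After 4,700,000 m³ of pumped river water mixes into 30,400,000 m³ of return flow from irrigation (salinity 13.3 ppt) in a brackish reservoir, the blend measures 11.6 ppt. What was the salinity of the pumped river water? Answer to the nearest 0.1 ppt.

Salt balance: 30,400,000×13.3 + 4,700,000×S = 35,100,000×11.6
404,320,000 + 4,700,000·S = 407,160,000
S = (407,160,000 − 404,320,000) / 4,700,000 = 0.6043 ppt

0.6 ppt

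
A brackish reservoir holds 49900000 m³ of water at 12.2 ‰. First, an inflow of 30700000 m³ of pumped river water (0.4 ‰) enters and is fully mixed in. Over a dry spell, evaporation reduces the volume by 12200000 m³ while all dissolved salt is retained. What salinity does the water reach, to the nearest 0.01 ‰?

After mixing: salt = 49,900,000×12.2 + 30,700,000×0.4 = 621,060,000; volume = 80,600,000 m³
After evaporation: salt unchanged = 621,060,000; volume = 80,600,000 − 12,200,000 = 68,400,000 m³
S = 621,060,000 / 68,400,000 = 9.0798 ‰

9.08 ‰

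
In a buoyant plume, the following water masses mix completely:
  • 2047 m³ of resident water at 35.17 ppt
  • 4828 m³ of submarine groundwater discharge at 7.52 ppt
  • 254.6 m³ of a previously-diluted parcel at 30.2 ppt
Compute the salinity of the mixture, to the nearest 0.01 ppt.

16.27 ppt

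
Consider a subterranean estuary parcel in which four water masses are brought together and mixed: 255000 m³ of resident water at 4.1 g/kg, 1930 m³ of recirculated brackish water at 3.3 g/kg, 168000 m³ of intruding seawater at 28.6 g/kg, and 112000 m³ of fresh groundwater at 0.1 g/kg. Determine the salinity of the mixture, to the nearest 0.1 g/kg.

10.9 g/kg

Conserving salt mass:
salt = 255,000×4.1 + 1,930×3.3 + 168,000×28.6 + 112,000×0.1 = 1,045,500 + 6,369 + 4,804,800 + 11,200 = 5,867,869
volume = 255,000 + 1,930 + 168,000 + 112,000 = 536,930 m³
S = 5,867,869 / 536,930 = 10.929 g/kg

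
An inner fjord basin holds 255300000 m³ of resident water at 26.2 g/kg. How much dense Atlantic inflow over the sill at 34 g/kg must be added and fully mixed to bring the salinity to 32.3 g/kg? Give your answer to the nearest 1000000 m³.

916000000 m³

Salt balance: 255,300,000×26.2 + V×34 = (255,300,000+V)×32.3
6,688,860,000 + 34V = 8,246,190,000 + 32.3V
1,557,330,000 = 1.7V
V = 916,076,470.59 m³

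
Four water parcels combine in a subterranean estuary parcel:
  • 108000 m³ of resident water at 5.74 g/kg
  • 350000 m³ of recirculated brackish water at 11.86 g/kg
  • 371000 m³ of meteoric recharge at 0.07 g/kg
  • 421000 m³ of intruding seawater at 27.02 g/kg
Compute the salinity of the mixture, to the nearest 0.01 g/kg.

By conservation of dissolved salt,
salt = 108,000×5.74 + 350,000×11.86 + 371,000×0.07 + 421,000×27.02 = 619,920 + 4,151,000 + 25,970 + 11,375,420 = 16,172,310
volume = 108,000 + 350,000 + 371,000 + 421,000 = 1,250,000 m³
S = 16,172,310 / 1,250,000 = 12.9378 g/kg

12.94 g/kg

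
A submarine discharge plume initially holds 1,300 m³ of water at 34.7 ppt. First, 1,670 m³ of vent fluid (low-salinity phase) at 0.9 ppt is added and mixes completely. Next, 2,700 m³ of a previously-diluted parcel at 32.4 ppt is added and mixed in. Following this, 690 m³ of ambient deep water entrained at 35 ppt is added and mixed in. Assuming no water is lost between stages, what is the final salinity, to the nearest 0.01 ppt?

24.88 ppt

Conserving salt mass:
Initial salt = 1,300×34.7 = 45,110
After stage 1: salt = 45,110 + 1,670×0.9 = 46,613; volume = 2,970 m³; S = 15.695 ppt
After stage 2: salt = 46,613 + 2,700×32.4 = 134,093; volume = 5,670 m³; S = 23.65 ppt
After stage 3: salt = 134,093 + 690×35 = 158,243; volume = 6,360 m³
S = 158,243 / 6,360 = 24.881 ppt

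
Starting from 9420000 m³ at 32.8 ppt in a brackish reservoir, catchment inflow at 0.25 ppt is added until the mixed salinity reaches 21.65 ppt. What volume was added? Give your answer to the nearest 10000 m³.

4910000 m³

Salt balance: 9,420,000×32.8 + V×0.25 = (9,420,000+V)×21.65
308,976,000 + 0.25V = 203,943,000 + 21.65V
105,033,000 = 21.4V
V = 4,908,084.11 m³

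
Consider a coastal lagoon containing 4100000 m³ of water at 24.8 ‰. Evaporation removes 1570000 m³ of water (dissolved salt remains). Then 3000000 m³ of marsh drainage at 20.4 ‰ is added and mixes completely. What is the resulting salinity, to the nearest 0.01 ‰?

29.45 ‰

After evaporation: salt = 4,100,000×24.8 = 101,680,000; volume = 4,100,000 − 1,570,000 = 2,530,000 m³
After mixing: salt = 101,680,000 + 3,000,000×20.4 = 162,880,000; volume = 2,530,000 + 3,000,000 = 5,530,000 m³
S = 162,880,000 / 5,530,000 = 29.4539 ‰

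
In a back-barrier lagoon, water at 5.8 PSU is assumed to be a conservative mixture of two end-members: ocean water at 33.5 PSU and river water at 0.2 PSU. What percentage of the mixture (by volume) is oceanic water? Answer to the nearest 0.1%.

16.8%

Let g be the oceanic fraction. Salt balance per unit volume:
g×33.5 + (1−g)×0.2 = 5.8
g = (5.8 − 0.2) / (33.5 − 0.2) = 5.6/33.3 = 0.1682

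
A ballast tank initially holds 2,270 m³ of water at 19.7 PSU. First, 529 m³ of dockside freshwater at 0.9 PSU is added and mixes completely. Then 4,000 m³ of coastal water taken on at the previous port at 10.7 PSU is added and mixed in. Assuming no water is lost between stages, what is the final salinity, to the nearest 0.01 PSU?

Conserving salt mass:
Initial salt = 2,270×19.7 = 44,719
After stage 1: salt = 44,719 + 529×0.9 = 45,195.1; volume = 2,799 m³; S = 16.147 PSU
After stage 2: salt = 45,195.1 + 4,000×10.7 = 87,995.1; volume = 6,799 m³
S = 87,995.1 / 6,799 = 12.9424 PSU

12.94 PSU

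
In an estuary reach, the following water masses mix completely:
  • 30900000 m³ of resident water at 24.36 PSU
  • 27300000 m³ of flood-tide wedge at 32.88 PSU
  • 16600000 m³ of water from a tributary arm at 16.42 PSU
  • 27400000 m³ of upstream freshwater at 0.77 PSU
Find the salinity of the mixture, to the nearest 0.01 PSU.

19.02 PSU

Mass of salt is conserved:
salt = 30,900,000×24.36 + 27,300,000×32.88 + 16,600,000×16.42 + 27,400,000×0.77 = 752,724,000 + 897,624,000 + 272,572,000 + 21,098,000 = 1,944,018,000
volume = 30,900,000 + 27,300,000 + 16,600,000 + 27,400,000 = 102,200,000 m³
S = 1,944,018,000 / 102,200,000 = 19.0217 PSU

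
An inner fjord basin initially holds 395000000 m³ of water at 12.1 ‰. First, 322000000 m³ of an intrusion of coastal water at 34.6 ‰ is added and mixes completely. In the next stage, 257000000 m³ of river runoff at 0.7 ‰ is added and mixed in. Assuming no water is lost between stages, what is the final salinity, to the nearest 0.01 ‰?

16.53 ‰

Mass of salt is conserved:
Initial salt = 395,000,000×12.1 = 4,779,500,000
After stage 1: salt = 4,779,500,000 + 322,000,000×34.6 = 15,920,700,000; volume = 717,000,000 m³; S = 22.205 ‰
After stage 2: salt = 15,920,700,000 + 257,000,000×0.7 = 16,100,600,000; volume = 974,000,000 m³
S = 16,100,600,000 / 974,000,000 = 16.5304 ‰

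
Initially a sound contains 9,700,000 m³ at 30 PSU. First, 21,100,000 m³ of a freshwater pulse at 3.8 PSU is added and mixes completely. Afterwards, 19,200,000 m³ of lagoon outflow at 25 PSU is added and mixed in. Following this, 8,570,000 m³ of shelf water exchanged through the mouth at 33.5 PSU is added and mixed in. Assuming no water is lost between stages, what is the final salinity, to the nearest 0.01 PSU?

Total salt / total volume:
Initial salt = 9,700,000×30 = 291,000,000
After stage 1: salt = 291,000,000 + 21,100,000×3.8 = 371,180,000; volume = 30,800,000 m³; S = 12.051 PSU
After stage 2: salt = 371,180,000 + 19,200,000×25 = 851,180,000; volume = 50,000,000 m³; S = 17.024 PSU
After stage 3: salt = 851,180,000 + 8,570,000×33.5 = 1,138,275,000; volume = 58,570,000 m³
S = 1,138,275,000 / 58,570,000 = 19.4344 PSU

19.43 PSU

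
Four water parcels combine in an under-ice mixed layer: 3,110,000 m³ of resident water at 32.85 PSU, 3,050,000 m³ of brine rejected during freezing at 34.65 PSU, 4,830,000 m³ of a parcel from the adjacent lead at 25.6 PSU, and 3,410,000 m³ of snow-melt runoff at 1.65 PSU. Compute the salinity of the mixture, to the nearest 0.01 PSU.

Salt balance:
salt = 3,110,000×32.85 + 3,050,000×34.65 + 4,830,000×25.6 + 3,410,000×1.65 = 102,163,500 + 105,682,500 + 123,648,000 + 5,626,500 = 337,120,500
volume = 3,110,000 + 3,050,000 + 4,830,000 + 3,410,000 = 14,400,000 m³
S = 337,120,500 / 14,400,000 = 23.4111 PSU

23.41 PSU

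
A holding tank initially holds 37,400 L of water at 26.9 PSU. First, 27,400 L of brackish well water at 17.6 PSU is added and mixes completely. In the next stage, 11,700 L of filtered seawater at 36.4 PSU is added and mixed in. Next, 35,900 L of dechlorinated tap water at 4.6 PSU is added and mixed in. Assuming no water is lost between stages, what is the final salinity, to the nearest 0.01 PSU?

By conservation of dissolved salt,
Initial salt = 37,400×26.9 = 1,006,060
After stage 1: salt = 1,006,060 + 27,400×17.6 = 1,488,300; volume = 64,800 L; S = 22.968 PSU
After stage 2: salt = 1,488,300 + 11,700×36.4 = 1,914,180; volume = 76,500 L; S = 25.022 PSU
After stage 3: salt = 1,914,180 + 35,900×4.6 = 2,079,320; volume = 112,400 L
S = 2,079,320 / 112,400 = 18.4993 PSU

18.50 PSU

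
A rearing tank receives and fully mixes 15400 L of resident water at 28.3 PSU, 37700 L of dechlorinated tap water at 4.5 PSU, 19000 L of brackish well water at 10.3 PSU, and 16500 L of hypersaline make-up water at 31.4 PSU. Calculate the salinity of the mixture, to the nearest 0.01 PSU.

By conservation of dissolved salt,
salt = 15,400×28.3 + 37,700×4.5 + 19,000×10.3 + 16,500×31.4 = 435,820 + 169,650 + 195,700 + 518,100 = 1,319,270
volume = 15,400 + 37,700 + 19,000 + 16,500 = 88,600 L
S = 1,319,270 / 88,600 = 14.8902 PSU

14.89 PSU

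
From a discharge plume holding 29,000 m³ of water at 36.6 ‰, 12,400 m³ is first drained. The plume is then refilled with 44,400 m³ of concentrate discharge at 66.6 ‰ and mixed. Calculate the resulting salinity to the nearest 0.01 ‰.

58.44 ‰

Remaining after removal: 16,600 m³ at 36.6 ‰ (salt = 607,560)
After addition: salt = 607,560 + 44,400×66.6 = 3,564,600; volume = 61,000 m³
S = 3,564,600 / 61,000 = 58.4361 ‰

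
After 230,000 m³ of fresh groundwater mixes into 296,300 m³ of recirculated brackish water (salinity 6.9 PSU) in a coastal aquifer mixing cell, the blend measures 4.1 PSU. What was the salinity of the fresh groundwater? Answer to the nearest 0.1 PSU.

0.5 PSU

Salt balance: 296,300×6.9 + 230,000×S = 526,300×4.1
2,044,470 + 230,000·S = 2,157,830
S = (2,157,830 − 2,044,470) / 230,000 = 0.4929 PSU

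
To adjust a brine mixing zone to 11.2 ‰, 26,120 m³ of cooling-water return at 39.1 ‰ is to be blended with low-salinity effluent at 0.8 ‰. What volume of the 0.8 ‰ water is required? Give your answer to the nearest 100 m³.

70100 m³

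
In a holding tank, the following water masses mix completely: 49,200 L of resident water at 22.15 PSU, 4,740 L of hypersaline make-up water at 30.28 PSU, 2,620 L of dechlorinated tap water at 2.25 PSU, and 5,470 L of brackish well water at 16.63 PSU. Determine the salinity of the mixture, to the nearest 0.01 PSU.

By conservation of dissolved salt,
salt = 49,200×22.15 + 4,740×30.28 + 2,620×2.25 + 5,470×16.63 = 1,089,780 + 143,527.2 + 5,895 + 90,966.1 = 1,330,168.3
volume = 49,200 + 4,740 + 2,620 + 5,470 = 62,030 L
S = 1,330,168.3 / 62,030 = 21.444 PSU

21.44 PSU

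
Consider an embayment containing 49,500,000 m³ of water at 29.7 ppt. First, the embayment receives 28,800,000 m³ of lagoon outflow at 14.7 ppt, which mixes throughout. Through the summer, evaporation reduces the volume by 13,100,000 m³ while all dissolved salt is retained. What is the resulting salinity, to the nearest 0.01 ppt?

29.04 ppt

After mixing: salt = 49,500,000×29.7 + 28,800,000×14.7 = 1,893,510,000; volume = 78,300,000 m³
After evaporation: salt unchanged = 1,893,510,000; volume = 78,300,000 − 13,100,000 = 65,200,000 m³
S = 1,893,510,000 / 65,200,000 = 29.0416 ppt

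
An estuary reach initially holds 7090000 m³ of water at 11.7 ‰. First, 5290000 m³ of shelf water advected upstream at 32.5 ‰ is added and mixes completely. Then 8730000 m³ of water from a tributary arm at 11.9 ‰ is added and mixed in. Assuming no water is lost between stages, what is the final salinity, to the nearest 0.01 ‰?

Conserving salt mass:
Initial salt = 7,090,000×11.7 = 82,953,000
After stage 1: salt = 82,953,000 + 5,290,000×32.5 = 254,878,000; volume = 12,380,000 m³; S = 20.588 ‰
After stage 2: salt = 254,878,000 + 8,730,000×11.9 = 358,765,000; volume = 21,110,000 m³
S = 358,765,000 / 21,110,000 = 16.995 ‰

17.00 ‰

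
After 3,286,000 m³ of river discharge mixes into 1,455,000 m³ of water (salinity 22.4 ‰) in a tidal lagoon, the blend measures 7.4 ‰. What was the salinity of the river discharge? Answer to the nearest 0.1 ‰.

0.8 ‰

Salt balance: 1,455,000×22.4 + 3,286,000×S = 4,741,000×7.4
32,592,000 + 3,286,000·S = 35,083,400
S = (35,083,400 − 32,592,000) / 3,286,000 = 0.7582 ‰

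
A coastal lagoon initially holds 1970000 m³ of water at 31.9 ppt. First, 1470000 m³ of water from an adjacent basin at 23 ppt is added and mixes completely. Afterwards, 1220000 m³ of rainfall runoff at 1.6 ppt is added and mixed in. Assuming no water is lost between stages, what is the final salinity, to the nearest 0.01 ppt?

21.16 ppt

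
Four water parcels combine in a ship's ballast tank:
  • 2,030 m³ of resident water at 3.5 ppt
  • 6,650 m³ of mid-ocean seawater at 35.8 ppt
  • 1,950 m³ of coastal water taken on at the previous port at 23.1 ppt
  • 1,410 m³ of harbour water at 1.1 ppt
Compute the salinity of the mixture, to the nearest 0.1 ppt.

24.2 ppt

Mass of salt is conserved:
salt = 2,030×3.5 + 6,650×35.8 + 1,950×23.1 + 1,410×1.1 = 7,105 + 238,070 + 45,045 + 1,551 = 291,771
volume = 2,030 + 6,650 + 1,950 + 1,410 = 12,040 m³
S = 291,771 / 12,040 = 24.233 ppt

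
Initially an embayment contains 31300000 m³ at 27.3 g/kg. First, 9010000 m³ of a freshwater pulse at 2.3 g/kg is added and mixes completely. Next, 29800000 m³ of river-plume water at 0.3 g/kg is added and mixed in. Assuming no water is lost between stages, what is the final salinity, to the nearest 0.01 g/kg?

12.61 g/kg

Mass of salt is conserved:
Initial salt = 31,300,000×27.3 = 854,490,000
After stage 1: salt = 854,490,000 + 9,010,000×2.3 = 875,213,000; volume = 40,310,000 m³; S = 21.712 g/kg
After stage 2: salt = 875,213,000 + 29,800,000×0.3 = 884,153,000; volume = 70,110,000 m³
S = 884,153,000 / 70,110,000 = 12.6109 g/kg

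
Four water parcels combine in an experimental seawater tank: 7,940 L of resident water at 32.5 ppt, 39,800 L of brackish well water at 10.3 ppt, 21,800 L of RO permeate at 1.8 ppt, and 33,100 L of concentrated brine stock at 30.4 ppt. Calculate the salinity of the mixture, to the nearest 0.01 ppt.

16.69 ppt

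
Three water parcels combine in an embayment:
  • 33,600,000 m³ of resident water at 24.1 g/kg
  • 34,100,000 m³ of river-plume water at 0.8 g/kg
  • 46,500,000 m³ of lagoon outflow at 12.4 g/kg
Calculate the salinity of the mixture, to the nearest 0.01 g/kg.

12.38 g/kg

By conservation of dissolved salt,
salt = 33,600,000×24.1 + 34,100,000×0.8 + 46,500,000×12.4 = 809,760,000 + 27,280,000 + 576,600,000 = 1,413,640,000
volume = 33,600,000 + 34,100,000 + 46,500,000 = 114,200,000 m³
S = 1,413,640,000 / 114,200,000 = 12.3786 g/kg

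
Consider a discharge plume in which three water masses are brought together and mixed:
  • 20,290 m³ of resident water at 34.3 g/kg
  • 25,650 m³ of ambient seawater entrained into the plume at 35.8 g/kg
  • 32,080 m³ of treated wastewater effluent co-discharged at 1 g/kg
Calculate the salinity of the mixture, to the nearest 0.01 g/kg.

21.10 g/kg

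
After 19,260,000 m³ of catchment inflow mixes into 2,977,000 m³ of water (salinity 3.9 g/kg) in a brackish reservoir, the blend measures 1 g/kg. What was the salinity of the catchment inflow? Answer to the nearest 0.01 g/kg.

Salt balance: 2,977,000×3.9 + 19,260,000×S = 22,237,000×1
11,610,300 + 19,260,000·S = 22,237,000
S = (22,237,000 − 11,610,300) / 19,260,000 = 0.5517 g/kg

0.55 g/kg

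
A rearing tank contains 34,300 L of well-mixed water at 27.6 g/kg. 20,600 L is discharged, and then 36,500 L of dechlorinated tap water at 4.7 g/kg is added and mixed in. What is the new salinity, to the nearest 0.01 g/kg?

10.95 g/kg

Remaining after removal: 13,700 L at 27.6 g/kg (salt = 378,120)
After addition: salt = 378,120 + 36,500×4.7 = 549,670; volume = 50,200 L
S = 549,670 / 50,200 = 10.9496 g/kg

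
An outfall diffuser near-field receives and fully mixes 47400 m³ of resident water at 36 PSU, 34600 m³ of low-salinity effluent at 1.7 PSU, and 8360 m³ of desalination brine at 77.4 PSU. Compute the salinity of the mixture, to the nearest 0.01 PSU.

26.70 PSU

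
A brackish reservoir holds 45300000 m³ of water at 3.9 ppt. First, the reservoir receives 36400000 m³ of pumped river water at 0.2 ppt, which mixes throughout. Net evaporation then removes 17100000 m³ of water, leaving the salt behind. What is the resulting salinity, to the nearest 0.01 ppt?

After mixing: salt = 45,300,000×3.9 + 36,400,000×0.2 = 183,950,000; volume = 81,700,000 m³
After evaporation: salt unchanged = 183,950,000; volume = 81,700,000 − 17,100,000 = 64,600,000 m³
S = 183,950,000 / 64,600,000 = 2.8475 ppt

2.85 ppt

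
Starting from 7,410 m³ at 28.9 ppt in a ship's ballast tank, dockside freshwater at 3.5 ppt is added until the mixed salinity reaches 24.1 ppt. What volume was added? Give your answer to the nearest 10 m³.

Salt balance: 7,410×28.9 + V×3.5 = (7,410+V)×24.1
214,149 + 3.5V = 178,581 + 24.1V
35,568 = 20.6V
V = 1,726.6 m³

1730 m³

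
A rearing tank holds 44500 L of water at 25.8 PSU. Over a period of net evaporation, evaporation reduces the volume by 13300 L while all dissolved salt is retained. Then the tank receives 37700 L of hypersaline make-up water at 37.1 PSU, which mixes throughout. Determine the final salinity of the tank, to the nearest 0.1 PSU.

After evaporation: salt = 44,500×25.8 = 1,148,100; volume = 44,500 − 13,300 = 31,200 L
After mixing: salt = 1,148,100 + 37,700×37.1 = 2,546,770; volume = 31,200 + 37,700 = 68,900 L
S = 2,546,770 / 68,900 = 36.9633 PSU

37.0 PSU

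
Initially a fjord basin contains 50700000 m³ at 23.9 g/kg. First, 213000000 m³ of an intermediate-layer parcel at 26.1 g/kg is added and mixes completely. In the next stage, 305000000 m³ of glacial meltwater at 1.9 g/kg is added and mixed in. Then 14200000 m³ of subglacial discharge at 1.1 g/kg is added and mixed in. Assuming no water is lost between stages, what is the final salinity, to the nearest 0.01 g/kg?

Salt balance:
Initial salt = 50,700,000×23.9 = 1,211,730,000
After stage 1: salt = 1,211,730,000 + 213,000,000×26.1 = 6,771,030,000; volume = 263,700,000 m³; S = 25.677 g/kg
After stage 2: salt = 6,771,030,000 + 305,000,000×1.9 = 7,350,530,000; volume = 568,700,000 m³; S = 12.925 g/kg
After stage 3: salt = 7,350,530,000 + 14,200,000×1.1 = 7,366,150,000; volume = 582,900,000 m³
S = 7,366,150,000 / 582,900,000 = 12.6371 g/kg

12.64 g/kg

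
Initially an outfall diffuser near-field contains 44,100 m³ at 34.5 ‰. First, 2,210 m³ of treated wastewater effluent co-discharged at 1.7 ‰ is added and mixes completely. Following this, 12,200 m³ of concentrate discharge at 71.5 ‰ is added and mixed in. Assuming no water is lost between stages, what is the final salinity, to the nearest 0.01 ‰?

40.98 ‰

By conservation of dissolved salt,
Initial salt = 44,100×34.5 = 1,521,450
After stage 1: salt = 1,521,450 + 2,210×1.7 = 1,525,207; volume = 46,310 m³; S = 32.935 ‰
After stage 2: salt = 1,525,207 + 12,200×71.5 = 2,397,507; volume = 58,510 m³
S = 2,397,507 / 58,510 = 40.976 ‰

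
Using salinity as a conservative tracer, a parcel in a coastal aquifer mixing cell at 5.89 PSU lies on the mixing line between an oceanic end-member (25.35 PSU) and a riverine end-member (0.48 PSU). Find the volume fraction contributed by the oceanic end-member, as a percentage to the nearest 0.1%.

Let g be the oceanic fraction. Salt balance per unit volume:
g×25.35 + (1−g)×0.48 = 5.89
g = (5.89 − 0.48) / (25.35 − 0.48) = 5.41/24.87 = 0.2175

21.8%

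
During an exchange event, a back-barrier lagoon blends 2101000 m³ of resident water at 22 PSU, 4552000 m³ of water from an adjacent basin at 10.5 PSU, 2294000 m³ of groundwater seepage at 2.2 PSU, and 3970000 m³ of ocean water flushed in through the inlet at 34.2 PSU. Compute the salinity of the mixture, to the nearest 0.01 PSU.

18.18 PSU

Weighted by volume,
salt = 2,101,000×22 + 4,552,000×10.5 + 2,294,000×2.2 + 3,970,000×34.2 = 46,222,000 + 47,796,000 + 5,046,800 + 135,774,000 = 234,838,800
volume = 2,101,000 + 4,552,000 + 2,294,000 + 3,970,000 = 12,917,000 m³
S = 234,838,800 / 12,917,000 = 18.1806 PSU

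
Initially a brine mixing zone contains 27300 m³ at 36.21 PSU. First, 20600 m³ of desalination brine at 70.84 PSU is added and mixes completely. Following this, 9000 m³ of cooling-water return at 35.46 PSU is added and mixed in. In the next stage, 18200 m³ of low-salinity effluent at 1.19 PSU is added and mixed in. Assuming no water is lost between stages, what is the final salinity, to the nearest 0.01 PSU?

37.13 PSU

Salt balance:
Initial salt = 27,300×36.21 = 988,533
After stage 1: salt = 988,533 + 20,600×70.84 = 2,447,837; volume = 47,900 m³; S = 51.103 PSU
After stage 2: salt = 2,447,837 + 9,000×35.46 = 2,766,977; volume = 56,900 m³; S = 48.629 PSU
After stage 3: salt = 2,766,977 + 18,200×1.19 = 2,788,635; volume = 75,100 m³
S = 2,788,635 / 75,100 = 37.1323 PSU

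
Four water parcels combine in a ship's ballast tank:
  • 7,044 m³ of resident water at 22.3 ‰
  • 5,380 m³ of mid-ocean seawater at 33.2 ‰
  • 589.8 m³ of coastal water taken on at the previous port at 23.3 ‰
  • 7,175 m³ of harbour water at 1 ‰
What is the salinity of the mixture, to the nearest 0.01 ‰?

Total salt / total volume:
salt = 7,044×22.3 + 5,380×33.2 + 589.8×23.3 + 7,175×1 = 157,081.2 + 178,616 + 13,742.34 + 7,175 = 356,614.54
volume = 7,044 + 5,380 + 589.8 + 7,175 = 20,188.8 m³
S = 356,614.54 / 20,188.8 = 17.664 ‰

17.66 ‰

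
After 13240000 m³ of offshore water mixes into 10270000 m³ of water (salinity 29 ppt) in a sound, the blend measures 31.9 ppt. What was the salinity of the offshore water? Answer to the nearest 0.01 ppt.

34.15 ppt

Salt balance: 10,270,000×29 + 13,240,000×S = 23,510,000×31.9
297,830,000 + 13,240,000·S = 749,969,000
S = (749,969,000 − 297,830,000) / 13,240,000 = 34.1495 ppt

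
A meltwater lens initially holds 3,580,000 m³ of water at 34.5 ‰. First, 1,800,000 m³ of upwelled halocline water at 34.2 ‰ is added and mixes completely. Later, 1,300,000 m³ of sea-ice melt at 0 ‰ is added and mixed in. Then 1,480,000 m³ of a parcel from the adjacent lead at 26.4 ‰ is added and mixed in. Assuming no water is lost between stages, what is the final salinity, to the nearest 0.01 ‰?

By conservation of dissolved salt,
Initial salt = 3,580,000×34.5 = 123,510,000
After stage 1: salt = 123,510,000 + 1,800,000×34.2 = 185,070,000; volume = 5,380,000 m³; S = 34.4 ‰
After stage 2: salt = 185,070,000 + 1,300,000×0 = 185,070,000; volume = 6,680,000 m³; S = 27.705 ‰
After stage 3: salt = 185,070,000 + 1,480,000×26.4 = 224,142,000; volume = 8,160,000 m³
S = 224,142,000 / 8,160,000 = 27.4684 ‰

27.47 ‰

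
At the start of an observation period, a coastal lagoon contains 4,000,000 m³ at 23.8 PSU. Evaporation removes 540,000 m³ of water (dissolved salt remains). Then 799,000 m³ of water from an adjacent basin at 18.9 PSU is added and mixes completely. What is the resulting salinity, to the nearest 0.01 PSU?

25.90 PSU

After evaporation: salt = 4,000,000×23.8 = 95,200,000; volume = 4,000,000 − 540,000 = 3,460,000 m³
After mixing: salt = 95,200,000 + 799,000×18.9 = 110,301,100; volume = 3,460,000 + 799,000 = 4,259,000 m³
S = 110,301,100 / 4,259,000 = 25.8984 PSU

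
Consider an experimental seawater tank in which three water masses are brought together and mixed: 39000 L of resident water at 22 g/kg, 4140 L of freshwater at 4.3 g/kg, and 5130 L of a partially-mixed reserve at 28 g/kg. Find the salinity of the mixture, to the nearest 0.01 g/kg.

By conservation of dissolved salt,
salt = 39,000×22 + 4,140×4.3 + 5,130×28 = 858,000 + 17,802 + 143,640 = 1,019,442
volume = 39,000 + 4,140 + 5,130 = 48,270 L
S = 1,019,442 / 48,270 = 21.1196 g/kg

21.12 g/kg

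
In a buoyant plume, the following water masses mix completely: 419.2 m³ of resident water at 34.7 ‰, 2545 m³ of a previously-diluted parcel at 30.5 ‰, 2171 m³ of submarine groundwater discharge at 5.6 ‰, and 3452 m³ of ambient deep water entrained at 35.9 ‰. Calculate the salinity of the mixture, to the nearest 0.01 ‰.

26.58 ‰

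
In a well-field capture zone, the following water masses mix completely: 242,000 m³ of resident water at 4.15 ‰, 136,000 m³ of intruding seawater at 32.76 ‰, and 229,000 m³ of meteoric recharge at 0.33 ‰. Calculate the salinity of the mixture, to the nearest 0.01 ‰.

By conservation of dissolved salt,
salt = 242,000×4.15 + 136,000×32.76 + 229,000×0.33 = 1,004,300 + 4,455,360 + 75,570 = 5,535,230
volume = 242,000 + 136,000 + 229,000 = 607,000 m³
S = 5,535,230 / 607,000 = 9.119 ‰

9.12 ‰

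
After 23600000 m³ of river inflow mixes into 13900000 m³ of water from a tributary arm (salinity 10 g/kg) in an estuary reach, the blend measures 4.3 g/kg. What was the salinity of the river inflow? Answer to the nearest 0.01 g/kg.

Salt balance: 13,900,000×10 + 23,600,000×S = 37,500,000×4.3
139,000,000 + 23,600,000·S = 161,250,000
S = (161,250,000 − 139,000,000) / 23,600,000 = 0.9428 g/kg

0.94 g/kg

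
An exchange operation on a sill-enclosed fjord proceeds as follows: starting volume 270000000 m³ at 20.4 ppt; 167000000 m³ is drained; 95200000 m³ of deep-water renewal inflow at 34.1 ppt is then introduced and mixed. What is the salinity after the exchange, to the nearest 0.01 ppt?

26.98 ppt

Remaining after removal: 103,000,000 m³ at 20.4 ppt (salt = 2,101,200,000)
After addition: salt = 2,101,200,000 + 95,200,000×34.1 = 5,347,520,000; volume = 198,200,000 m³
S = 5,347,520,000 / 198,200,000 = 26.9804 ppt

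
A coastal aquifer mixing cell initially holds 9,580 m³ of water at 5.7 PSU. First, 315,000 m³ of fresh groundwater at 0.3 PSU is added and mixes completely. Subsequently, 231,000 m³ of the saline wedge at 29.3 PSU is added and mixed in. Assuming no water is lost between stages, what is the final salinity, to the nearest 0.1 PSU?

12.5 PSU

Total salt / total volume:
Initial salt = 9,580×5.7 = 54,606
After stage 1: salt = 54,606 + 315,000×0.3 = 149,106; volume = 324,580 m³; S = 0.459 PSU
After stage 2: salt = 149,106 + 231,000×29.3 = 6,917,406; volume = 555,580 m³
S = 6,917,406 / 555,580 = 12.4508 PSU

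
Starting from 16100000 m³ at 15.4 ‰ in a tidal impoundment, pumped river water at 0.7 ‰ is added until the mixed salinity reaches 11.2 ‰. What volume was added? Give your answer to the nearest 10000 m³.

Salt balance: 16,100,000×15.4 + V×0.7 = (16,100,000+V)×11.2
247,940,000 + 0.7V = 180,320,000 + 11.2V
67,620,000 = 10.5V
V = 6,440,000 m³

6440000 m³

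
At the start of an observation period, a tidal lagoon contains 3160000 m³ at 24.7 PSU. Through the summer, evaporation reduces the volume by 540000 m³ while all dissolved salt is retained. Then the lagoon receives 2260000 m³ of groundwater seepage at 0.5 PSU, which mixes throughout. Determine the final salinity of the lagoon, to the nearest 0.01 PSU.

After evaporation: salt = 3,160,000×24.7 = 78,052,000; volume = 3,160,000 − 540,000 = 2,620,000 m³
After mixing: salt = 78,052,000 + 2,260,000×0.5 = 79,182,000; volume = 2,620,000 + 2,260,000 = 4,880,000 m³
S = 79,182,000 / 4,880,000 = 16.2258 PSU

16.23 PSU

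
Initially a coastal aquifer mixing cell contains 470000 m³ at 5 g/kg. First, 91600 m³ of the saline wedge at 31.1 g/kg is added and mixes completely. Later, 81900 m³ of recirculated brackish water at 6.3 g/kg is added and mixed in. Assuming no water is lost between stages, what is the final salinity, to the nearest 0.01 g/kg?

8.88 g/kg

Weighted by volume,
Initial salt = 470,000×5 = 2,350,000
After stage 1: salt = 2,350,000 + 91,600×31.1 = 5,198,760; volume = 561,600 m³; S = 9.257 g/kg
After stage 2: salt = 5,198,760 + 81,900×6.3 = 5,714,730; volume = 643,500 m³
S = 5,714,730 / 643,500 = 8.8807 g/kg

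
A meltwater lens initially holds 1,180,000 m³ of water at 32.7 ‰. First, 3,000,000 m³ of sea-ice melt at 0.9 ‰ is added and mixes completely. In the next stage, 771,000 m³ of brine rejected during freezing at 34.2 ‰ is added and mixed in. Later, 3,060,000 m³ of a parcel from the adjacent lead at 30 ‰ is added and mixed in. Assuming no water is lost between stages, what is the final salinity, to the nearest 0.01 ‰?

By conservation of dissolved salt,
Initial salt = 1,180,000×32.7 = 38,586,000
After stage 1: salt = 38,586,000 + 3,000,000×0.9 = 41,286,000; volume = 4,180,000 m³; S = 9.877 ‰
After stage 2: salt = 41,286,000 + 771,000×34.2 = 67,654,200; volume = 4,951,000 m³; S = 13.665 ‰
After stage 3: salt = 67,654,200 + 3,060,000×30 = 159,454,200; volume = 8,011,000 m³
S = 159,454,200 / 8,011,000 = 19.9044 ‰

19.90 ‰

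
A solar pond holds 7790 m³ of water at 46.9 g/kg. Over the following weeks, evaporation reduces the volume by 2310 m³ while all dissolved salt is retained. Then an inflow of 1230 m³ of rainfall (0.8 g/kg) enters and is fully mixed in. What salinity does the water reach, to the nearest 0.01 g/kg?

54.60 g/kg

After evaporation: salt = 7,790×46.9 = 365,351; volume = 7,790 − 2,310 = 5,480 m³
After mixing: salt = 365,351 + 1,230×0.8 = 366,335; volume = 5,480 + 1,230 = 6,710 m³
S = 366,335 / 6,710 = 54.5954 g/kg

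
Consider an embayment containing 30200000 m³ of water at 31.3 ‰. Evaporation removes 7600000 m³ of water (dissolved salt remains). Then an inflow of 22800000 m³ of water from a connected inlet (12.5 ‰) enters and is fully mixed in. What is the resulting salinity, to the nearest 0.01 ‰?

After evaporation: salt = 30,200,000×31.3 = 945,260,000; volume = 30,200,000 − 7,600,000 = 22,600,000 m³
After mixing: salt = 945,260,000 + 22,800,000×12.5 = 1,230,260,000; volume = 22,600,000 + 22,800,000 = 45,400,000 m³
S = 1,230,260,000 / 45,400,000 = 27.0982 ‰

27.10 ‰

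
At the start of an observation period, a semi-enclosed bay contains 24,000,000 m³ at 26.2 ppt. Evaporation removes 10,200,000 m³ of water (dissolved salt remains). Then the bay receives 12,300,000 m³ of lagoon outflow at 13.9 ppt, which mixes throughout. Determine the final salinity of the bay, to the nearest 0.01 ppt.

After evaporation: salt = 24,000,000×26.2 = 628,800,000; volume = 24,000,000 − 10,200,000 = 13,800,000 m³
After mixing: salt = 628,800,000 + 12,300,000×13.9 = 799,770,000; volume = 13,800,000 + 12,300,000 = 26,100,000 m³
S = 799,770,000 / 26,100,000 = 30.6425 ppt

30.64 ppt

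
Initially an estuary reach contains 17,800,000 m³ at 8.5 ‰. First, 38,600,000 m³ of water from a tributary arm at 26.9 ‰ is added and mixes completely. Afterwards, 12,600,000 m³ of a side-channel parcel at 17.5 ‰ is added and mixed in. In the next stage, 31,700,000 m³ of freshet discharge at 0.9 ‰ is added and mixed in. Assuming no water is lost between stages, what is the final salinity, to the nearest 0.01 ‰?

Total salt / total volume:
Initial salt = 17,800,000×8.5 = 151,300,000
After stage 1: salt = 151,300,000 + 38,600,000×26.9 = 1,189,640,000; volume = 56,400,000 m³; S = 21.093 ‰
After stage 2: salt = 1,189,640,000 + 12,600,000×17.5 = 1,410,140,000; volume = 69,000,000 m³; S = 20.437 ‰
After stage 3: salt = 1,410,140,000 + 31,700,000×0.9 = 1,438,670,000; volume = 100,700,000 m³
S = 1,438,670,000 / 100,700,000 = 14.2867 ‰

14.29 ‰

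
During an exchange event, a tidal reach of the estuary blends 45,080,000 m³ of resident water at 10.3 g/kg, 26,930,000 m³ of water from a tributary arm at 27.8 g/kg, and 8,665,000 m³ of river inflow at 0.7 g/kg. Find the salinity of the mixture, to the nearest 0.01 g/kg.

15.11 g/kg

Mass of salt is conserved:
salt = 45,080,000×10.3 + 26,930,000×27.8 + 8,665,000×0.7 = 464,324,000 + 748,654,000 + 6,065,500 = 1,219,043,500
volume = 45,080,000 + 26,930,000 + 8,665,000 = 80,675,000 m³
S = 1,219,043,500 / 80,675,000 = 15.1105 g/kg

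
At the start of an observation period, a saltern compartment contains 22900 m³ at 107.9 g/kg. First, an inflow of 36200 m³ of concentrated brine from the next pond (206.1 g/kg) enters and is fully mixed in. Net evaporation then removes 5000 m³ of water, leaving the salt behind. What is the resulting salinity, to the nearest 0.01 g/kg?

183.58 g/kg

After mixing: salt = 22,900×107.9 + 36,200×206.1 = 9,931,730; volume = 59,100 m³
After evaporation: salt unchanged = 9,931,730; volume = 59,100 − 5,000 = 54,100 m³
S = 9,931,730 / 54,100 = 183.581 g/kg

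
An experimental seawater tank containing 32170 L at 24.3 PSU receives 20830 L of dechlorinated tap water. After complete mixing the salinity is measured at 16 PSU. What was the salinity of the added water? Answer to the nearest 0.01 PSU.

Salt balance: 32,170×24.3 + 20,830×S = 53,000×16
781,731 + 20,830·S = 848,000
S = (848,000 − 781,731) / 20,830 = 3.1814 PSU

3.18 PSU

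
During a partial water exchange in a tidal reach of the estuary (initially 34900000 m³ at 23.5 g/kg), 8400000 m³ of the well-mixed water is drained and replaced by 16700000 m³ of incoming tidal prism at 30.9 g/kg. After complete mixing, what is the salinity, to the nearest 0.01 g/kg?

26.36 g/kg

Remaining after removal: 26,500,000 m³ at 23.5 g/kg (salt = 622,750,000)
After addition: salt = 622,750,000 + 16,700,000×30.9 = 1,138,780,000; volume = 43,200,000 m³
S = 1,138,780,000 / 43,200,000 = 26.3606 g/kg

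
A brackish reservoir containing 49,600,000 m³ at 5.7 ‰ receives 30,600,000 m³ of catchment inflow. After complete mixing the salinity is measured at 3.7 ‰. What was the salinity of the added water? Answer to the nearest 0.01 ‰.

Salt balance: 49,600,000×5.7 + 30,600,000×S = 80,200,000×3.7
282,720,000 + 30,600,000·S = 296,740,000
S = (296,740,000 − 282,720,000) / 30,600,000 = 0.4582 ‰

0.46 ‰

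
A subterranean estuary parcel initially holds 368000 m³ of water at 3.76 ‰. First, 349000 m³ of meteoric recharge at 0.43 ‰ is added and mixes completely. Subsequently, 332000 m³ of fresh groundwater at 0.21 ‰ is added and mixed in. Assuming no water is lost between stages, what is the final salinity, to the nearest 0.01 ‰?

1.53 ‰

Total salt / total volume:
Initial salt = 368,000×3.76 = 1,383,680
After stage 1: salt = 1,383,680 + 349,000×0.43 = 1,533,750; volume = 717,000 m³; S = 2.139 ‰
After stage 2: salt = 1,533,750 + 332,000×0.21 = 1,603,470; volume = 1,049,000 m³
S = 1,603,470 / 1,049,000 = 1.5286 ‰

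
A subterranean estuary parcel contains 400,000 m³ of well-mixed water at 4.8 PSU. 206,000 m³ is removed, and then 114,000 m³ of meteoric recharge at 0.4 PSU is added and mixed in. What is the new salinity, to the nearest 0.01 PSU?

3.17 PSU

Remaining after removal: 194,000 m³ at 4.8 PSU (salt = 931,200)
After addition: salt = 931,200 + 114,000×0.4 = 976,800; volume = 308,000 m³
S = 976,800 / 308,000 = 3.1714 PSU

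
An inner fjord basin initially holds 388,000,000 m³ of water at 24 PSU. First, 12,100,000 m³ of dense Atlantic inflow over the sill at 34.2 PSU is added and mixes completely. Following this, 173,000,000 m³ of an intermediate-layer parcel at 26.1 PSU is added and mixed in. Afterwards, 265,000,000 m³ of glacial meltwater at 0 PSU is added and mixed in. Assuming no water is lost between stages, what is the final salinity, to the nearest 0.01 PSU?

16.99 PSU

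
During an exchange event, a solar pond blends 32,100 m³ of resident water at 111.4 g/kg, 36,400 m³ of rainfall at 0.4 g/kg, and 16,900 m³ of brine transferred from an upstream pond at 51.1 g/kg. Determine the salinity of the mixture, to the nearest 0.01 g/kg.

Weighted by volume,
salt = 32,100×111.4 + 36,400×0.4 + 16,900×51.1 = 3,575,940 + 14,560 + 863,590 = 4,454,090
volume = 32,100 + 36,400 + 16,900 = 85,400 m³
S = 4,454,090 / 85,400 = 52.1556 g/kg

52.16 g/kg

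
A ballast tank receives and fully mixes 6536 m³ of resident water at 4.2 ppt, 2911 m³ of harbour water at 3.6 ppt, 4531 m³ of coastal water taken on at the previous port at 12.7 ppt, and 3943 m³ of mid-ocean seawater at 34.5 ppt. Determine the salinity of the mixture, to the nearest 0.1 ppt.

12.9 ppt

Weighted by volume,
salt = 6,536×4.2 + 2,911×3.6 + 4,531×12.7 + 3,943×34.5 = 27,451.2 + 10,479.6 + 57,543.7 + 136,033.5 = 231,508
volume = 6,536 + 2,911 + 4,531 + 3,943 = 17,921 m³
S = 231,508 / 17,921 = 12.918 ppt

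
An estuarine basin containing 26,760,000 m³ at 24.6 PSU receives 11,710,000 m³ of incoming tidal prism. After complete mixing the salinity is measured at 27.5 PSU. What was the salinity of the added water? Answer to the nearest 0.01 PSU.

Salt balance: 26,760,000×24.6 + 11,710,000×S = 38,470,000×27.5
658,296,000 + 11,710,000·S = 1,057,925,000
S = (1,057,925,000 − 658,296,000) / 11,710,000 = 34.1272 PSU

34.13 PSU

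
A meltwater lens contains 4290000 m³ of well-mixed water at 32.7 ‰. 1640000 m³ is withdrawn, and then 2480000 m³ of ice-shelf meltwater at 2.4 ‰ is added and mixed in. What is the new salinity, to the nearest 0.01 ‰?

Remaining after removal: 2,650,000 m³ at 32.7 ‰ (salt = 86,655,000)
After addition: salt = 86,655,000 + 2,480,000×2.4 = 92,607,000; volume = 5,130,000 m³
S = 92,607,000 / 5,130,000 = 18.052 ‰

18.05 ‰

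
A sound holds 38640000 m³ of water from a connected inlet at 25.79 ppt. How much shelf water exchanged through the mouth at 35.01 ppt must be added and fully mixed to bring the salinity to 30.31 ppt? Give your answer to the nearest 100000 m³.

Salt balance: 38,640,000×25.79 + V×35.01 = (38,640,000+V)×30.31
996,525,600 + 35.01V = 1,171,178,400 + 30.31V
174,652,800 = 4.7V
V = 37,160,170.21 m³

37200000 m³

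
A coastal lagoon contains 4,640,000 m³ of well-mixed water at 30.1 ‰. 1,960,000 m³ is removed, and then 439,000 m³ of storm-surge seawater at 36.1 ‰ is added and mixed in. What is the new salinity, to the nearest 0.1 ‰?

Remaining after removal: 2,680,000 m³ at 30.1 ‰ (salt = 80,668,000)
After addition: salt = 80,668,000 + 439,000×36.1 = 96,515,900; volume = 3,119,000 m³
S = 96,515,900 / 3,119,000 = 30.9445 ‰

30.9 ‰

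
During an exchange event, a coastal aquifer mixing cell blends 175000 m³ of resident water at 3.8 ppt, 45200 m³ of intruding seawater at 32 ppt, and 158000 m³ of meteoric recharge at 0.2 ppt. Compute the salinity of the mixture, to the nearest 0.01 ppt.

Weighted by volume,
salt = 175,000×3.8 + 45,200×32 + 158,000×0.2 = 665,000 + 1,446,400 + 31,600 = 2,143,000
volume = 175,000 + 45,200 + 158,000 = 378,200 m³
S = 2,143,000 / 378,200 = 5.6663 ppt

5.67 ppt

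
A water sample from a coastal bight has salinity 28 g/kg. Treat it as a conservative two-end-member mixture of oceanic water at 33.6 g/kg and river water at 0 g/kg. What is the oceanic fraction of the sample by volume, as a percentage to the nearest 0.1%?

Let g be the oceanic fraction. Salt balance per unit volume:
g×33.6 + (1−g)×0 = 28
g = (28 − 0) / (33.6 − 0) = 28/33.6 = 0.8333

83.3%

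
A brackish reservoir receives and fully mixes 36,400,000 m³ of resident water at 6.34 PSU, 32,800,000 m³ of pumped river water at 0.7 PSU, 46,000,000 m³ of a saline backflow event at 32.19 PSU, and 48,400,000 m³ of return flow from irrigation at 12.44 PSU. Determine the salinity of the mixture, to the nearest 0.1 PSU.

Total salt / total volume:
salt = 36,400,000×6.34 + 32,800,000×0.7 + 46,000,000×32.19 + 48,400,000×12.44 = 230,776,000 + 22,960,000 + 1,480,740,000 + 602,096,000 = 2,336,572,000
volume = 36,400,000 + 32,800,000 + 46,000,000 + 48,400,000 = 163,600,000 m³
S = 2,336,572,000 / 163,600,000 = 14.282 PSU

14.3 PSU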